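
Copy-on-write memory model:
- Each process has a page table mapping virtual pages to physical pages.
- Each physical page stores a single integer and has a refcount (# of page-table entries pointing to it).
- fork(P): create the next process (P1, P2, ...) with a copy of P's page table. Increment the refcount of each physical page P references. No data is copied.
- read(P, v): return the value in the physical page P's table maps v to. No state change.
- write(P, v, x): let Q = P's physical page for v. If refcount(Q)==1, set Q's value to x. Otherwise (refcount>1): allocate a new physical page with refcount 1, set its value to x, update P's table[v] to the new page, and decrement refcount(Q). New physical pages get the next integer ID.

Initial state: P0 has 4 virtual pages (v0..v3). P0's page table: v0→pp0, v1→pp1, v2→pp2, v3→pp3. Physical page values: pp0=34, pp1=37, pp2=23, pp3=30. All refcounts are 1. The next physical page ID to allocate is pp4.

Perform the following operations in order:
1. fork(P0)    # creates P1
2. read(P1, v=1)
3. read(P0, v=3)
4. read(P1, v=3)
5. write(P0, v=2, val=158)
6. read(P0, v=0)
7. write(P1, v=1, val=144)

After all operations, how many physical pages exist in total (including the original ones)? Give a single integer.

Answer: 6

Derivation:
Op 1: fork(P0) -> P1. 4 ppages; refcounts: pp0:2 pp1:2 pp2:2 pp3:2
Op 2: read(P1, v1) -> 37. No state change.
Op 3: read(P0, v3) -> 30. No state change.
Op 4: read(P1, v3) -> 30. No state change.
Op 5: write(P0, v2, 158). refcount(pp2)=2>1 -> COPY to pp4. 5 ppages; refcounts: pp0:2 pp1:2 pp2:1 pp3:2 pp4:1
Op 6: read(P0, v0) -> 34. No state change.
Op 7: write(P1, v1, 144). refcount(pp1)=2>1 -> COPY to pp5. 6 ppages; refcounts: pp0:2 pp1:1 pp2:1 pp3:2 pp4:1 pp5:1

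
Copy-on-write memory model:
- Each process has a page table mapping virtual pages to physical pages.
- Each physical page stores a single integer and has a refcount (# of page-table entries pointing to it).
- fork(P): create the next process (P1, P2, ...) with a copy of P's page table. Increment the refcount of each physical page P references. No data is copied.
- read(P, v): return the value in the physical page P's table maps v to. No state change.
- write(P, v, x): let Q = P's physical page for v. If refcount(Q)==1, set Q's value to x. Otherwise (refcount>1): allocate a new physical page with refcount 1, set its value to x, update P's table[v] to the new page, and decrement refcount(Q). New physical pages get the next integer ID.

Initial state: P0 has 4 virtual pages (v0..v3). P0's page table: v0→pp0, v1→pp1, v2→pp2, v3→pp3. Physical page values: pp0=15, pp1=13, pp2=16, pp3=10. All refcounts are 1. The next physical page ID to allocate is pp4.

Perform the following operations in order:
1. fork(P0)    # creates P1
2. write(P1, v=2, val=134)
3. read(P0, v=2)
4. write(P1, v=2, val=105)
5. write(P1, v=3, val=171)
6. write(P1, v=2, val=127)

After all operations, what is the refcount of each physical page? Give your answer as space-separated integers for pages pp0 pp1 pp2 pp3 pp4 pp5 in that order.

Answer: 2 2 1 1 1 1

Derivation:
Op 1: fork(P0) -> P1. 4 ppages; refcounts: pp0:2 pp1:2 pp2:2 pp3:2
Op 2: write(P1, v2, 134). refcount(pp2)=2>1 -> COPY to pp4. 5 ppages; refcounts: pp0:2 pp1:2 pp2:1 pp3:2 pp4:1
Op 3: read(P0, v2) -> 16. No state change.
Op 4: write(P1, v2, 105). refcount(pp4)=1 -> write in place. 5 ppages; refcounts: pp0:2 pp1:2 pp2:1 pp3:2 pp4:1
Op 5: write(P1, v3, 171). refcount(pp3)=2>1 -> COPY to pp5. 6 ppages; refcounts: pp0:2 pp1:2 pp2:1 pp3:1 pp4:1 pp5:1
Op 6: write(P1, v2, 127). refcount(pp4)=1 -> write in place. 6 ppages; refcounts: pp0:2 pp1:2 pp2:1 pp3:1 pp4:1 pp5:1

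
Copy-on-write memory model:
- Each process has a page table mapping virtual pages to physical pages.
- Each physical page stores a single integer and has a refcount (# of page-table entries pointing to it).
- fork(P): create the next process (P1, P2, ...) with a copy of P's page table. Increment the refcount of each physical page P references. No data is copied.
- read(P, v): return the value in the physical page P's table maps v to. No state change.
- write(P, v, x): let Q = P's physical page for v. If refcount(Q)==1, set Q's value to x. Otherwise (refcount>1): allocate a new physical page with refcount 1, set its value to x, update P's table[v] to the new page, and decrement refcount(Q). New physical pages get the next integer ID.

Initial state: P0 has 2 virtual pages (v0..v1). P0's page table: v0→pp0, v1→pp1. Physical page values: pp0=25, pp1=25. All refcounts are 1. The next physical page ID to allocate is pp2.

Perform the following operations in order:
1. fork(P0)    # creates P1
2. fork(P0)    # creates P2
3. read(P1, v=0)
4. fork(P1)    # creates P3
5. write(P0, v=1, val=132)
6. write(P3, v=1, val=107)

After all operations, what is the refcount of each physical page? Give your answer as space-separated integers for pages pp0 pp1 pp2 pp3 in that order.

Op 1: fork(P0) -> P1. 2 ppages; refcounts: pp0:2 pp1:2
Op 2: fork(P0) -> P2. 2 ppages; refcounts: pp0:3 pp1:3
Op 3: read(P1, v0) -> 25. No state change.
Op 4: fork(P1) -> P3. 2 ppages; refcounts: pp0:4 pp1:4
Op 5: write(P0, v1, 132). refcount(pp1)=4>1 -> COPY to pp2. 3 ppages; refcounts: pp0:4 pp1:3 pp2:1
Op 6: write(P3, v1, 107). refcount(pp1)=3>1 -> COPY to pp3. 4 ppages; refcounts: pp0:4 pp1:2 pp2:1 pp3:1

Answer: 4 2 1 1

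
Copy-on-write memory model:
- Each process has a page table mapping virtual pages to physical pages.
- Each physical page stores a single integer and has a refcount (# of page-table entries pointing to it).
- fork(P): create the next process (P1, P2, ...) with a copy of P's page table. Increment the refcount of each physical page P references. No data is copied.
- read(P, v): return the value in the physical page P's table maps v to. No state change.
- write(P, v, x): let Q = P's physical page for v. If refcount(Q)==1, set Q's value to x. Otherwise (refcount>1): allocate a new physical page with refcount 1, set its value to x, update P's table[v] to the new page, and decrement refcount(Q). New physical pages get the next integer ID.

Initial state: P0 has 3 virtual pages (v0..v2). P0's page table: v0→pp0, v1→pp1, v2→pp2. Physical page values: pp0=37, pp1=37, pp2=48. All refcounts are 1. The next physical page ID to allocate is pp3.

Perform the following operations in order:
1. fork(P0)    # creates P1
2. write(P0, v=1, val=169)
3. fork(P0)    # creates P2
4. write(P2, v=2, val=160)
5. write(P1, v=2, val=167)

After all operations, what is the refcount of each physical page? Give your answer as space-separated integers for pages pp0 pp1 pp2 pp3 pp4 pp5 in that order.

Answer: 3 1 1 2 1 1

Derivation:
Op 1: fork(P0) -> P1. 3 ppages; refcounts: pp0:2 pp1:2 pp2:2
Op 2: write(P0, v1, 169). refcount(pp1)=2>1 -> COPY to pp3. 4 ppages; refcounts: pp0:2 pp1:1 pp2:2 pp3:1
Op 3: fork(P0) -> P2. 4 ppages; refcounts: pp0:3 pp1:1 pp2:3 pp3:2
Op 4: write(P2, v2, 160). refcount(pp2)=3>1 -> COPY to pp4. 5 ppages; refcounts: pp0:3 pp1:1 pp2:2 pp3:2 pp4:1
Op 5: write(P1, v2, 167). refcount(pp2)=2>1 -> COPY to pp5. 6 ppages; refcounts: pp0:3 pp1:1 pp2:1 pp3:2 pp4:1 pp5:1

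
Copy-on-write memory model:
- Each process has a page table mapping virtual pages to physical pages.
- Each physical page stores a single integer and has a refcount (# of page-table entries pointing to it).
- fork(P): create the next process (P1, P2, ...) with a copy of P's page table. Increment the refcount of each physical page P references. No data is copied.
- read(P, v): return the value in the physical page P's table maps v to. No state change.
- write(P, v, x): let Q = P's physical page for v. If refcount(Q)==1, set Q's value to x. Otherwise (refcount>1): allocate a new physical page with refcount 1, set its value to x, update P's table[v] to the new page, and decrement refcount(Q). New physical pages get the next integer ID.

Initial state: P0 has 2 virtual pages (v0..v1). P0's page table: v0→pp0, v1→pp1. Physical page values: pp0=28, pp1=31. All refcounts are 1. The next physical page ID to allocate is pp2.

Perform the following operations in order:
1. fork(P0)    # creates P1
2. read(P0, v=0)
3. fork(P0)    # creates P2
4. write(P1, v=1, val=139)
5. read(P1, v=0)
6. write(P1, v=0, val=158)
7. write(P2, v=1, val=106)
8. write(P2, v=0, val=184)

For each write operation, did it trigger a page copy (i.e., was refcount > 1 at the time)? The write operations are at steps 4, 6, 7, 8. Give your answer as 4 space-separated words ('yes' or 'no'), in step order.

Op 1: fork(P0) -> P1. 2 ppages; refcounts: pp0:2 pp1:2
Op 2: read(P0, v0) -> 28. No state change.
Op 3: fork(P0) -> P2. 2 ppages; refcounts: pp0:3 pp1:3
Op 4: write(P1, v1, 139). refcount(pp1)=3>1 -> COPY to pp2. 3 ppages; refcounts: pp0:3 pp1:2 pp2:1
Op 5: read(P1, v0) -> 28. No state change.
Op 6: write(P1, v0, 158). refcount(pp0)=3>1 -> COPY to pp3. 4 ppages; refcounts: pp0:2 pp1:2 pp2:1 pp3:1
Op 7: write(P2, v1, 106). refcount(pp1)=2>1 -> COPY to pp4. 5 ppages; refcounts: pp0:2 pp1:1 pp2:1 pp3:1 pp4:1
Op 8: write(P2, v0, 184). refcount(pp0)=2>1 -> COPY to pp5. 6 ppages; refcounts: pp0:1 pp1:1 pp2:1 pp3:1 pp4:1 pp5:1

yes yes yes yes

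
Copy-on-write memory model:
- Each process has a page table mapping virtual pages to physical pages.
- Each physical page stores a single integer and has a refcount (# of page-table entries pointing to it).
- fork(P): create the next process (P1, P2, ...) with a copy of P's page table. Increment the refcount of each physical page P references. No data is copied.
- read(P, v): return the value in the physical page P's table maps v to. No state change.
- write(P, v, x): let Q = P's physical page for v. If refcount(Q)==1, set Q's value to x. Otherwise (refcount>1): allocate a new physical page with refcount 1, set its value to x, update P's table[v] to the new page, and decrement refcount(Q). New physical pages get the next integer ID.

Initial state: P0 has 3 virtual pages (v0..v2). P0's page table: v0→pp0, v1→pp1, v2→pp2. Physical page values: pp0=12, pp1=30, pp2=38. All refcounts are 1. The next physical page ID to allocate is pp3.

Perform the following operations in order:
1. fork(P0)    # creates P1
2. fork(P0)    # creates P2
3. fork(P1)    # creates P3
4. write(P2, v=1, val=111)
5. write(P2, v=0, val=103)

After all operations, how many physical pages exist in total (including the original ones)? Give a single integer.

Op 1: fork(P0) -> P1. 3 ppages; refcounts: pp0:2 pp1:2 pp2:2
Op 2: fork(P0) -> P2. 3 ppages; refcounts: pp0:3 pp1:3 pp2:3
Op 3: fork(P1) -> P3. 3 ppages; refcounts: pp0:4 pp1:4 pp2:4
Op 4: write(P2, v1, 111). refcount(pp1)=4>1 -> COPY to pp3. 4 ppages; refcounts: pp0:4 pp1:3 pp2:4 pp3:1
Op 5: write(P2, v0, 103). refcount(pp0)=4>1 -> COPY to pp4. 5 ppages; refcounts: pp0:3 pp1:3 pp2:4 pp3:1 pp4:1

Answer: 5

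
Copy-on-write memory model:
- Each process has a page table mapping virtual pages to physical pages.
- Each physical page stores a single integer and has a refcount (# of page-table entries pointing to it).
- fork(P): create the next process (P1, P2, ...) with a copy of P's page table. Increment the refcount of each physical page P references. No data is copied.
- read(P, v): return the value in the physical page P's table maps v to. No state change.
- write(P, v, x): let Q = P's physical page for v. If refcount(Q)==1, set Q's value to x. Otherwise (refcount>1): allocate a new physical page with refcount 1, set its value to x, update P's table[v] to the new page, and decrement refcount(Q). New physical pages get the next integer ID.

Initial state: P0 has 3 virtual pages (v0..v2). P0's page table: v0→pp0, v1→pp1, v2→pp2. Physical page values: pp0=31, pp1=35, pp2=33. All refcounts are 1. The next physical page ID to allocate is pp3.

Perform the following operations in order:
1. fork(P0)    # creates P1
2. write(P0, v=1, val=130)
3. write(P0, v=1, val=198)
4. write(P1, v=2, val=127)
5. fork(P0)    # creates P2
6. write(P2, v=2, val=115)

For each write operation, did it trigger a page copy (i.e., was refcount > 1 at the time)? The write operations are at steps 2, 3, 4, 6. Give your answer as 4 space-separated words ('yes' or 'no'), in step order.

Op 1: fork(P0) -> P1. 3 ppages; refcounts: pp0:2 pp1:2 pp2:2
Op 2: write(P0, v1, 130). refcount(pp1)=2>1 -> COPY to pp3. 4 ppages; refcounts: pp0:2 pp1:1 pp2:2 pp3:1
Op 3: write(P0, v1, 198). refcount(pp3)=1 -> write in place. 4 ppages; refcounts: pp0:2 pp1:1 pp2:2 pp3:1
Op 4: write(P1, v2, 127). refcount(pp2)=2>1 -> COPY to pp4. 5 ppages; refcounts: pp0:2 pp1:1 pp2:1 pp3:1 pp4:1
Op 5: fork(P0) -> P2. 5 ppages; refcounts: pp0:3 pp1:1 pp2:2 pp3:2 pp4:1
Op 6: write(P2, v2, 115). refcount(pp2)=2>1 -> COPY to pp5. 6 ppages; refcounts: pp0:3 pp1:1 pp2:1 pp3:2 pp4:1 pp5:1

yes no yes yes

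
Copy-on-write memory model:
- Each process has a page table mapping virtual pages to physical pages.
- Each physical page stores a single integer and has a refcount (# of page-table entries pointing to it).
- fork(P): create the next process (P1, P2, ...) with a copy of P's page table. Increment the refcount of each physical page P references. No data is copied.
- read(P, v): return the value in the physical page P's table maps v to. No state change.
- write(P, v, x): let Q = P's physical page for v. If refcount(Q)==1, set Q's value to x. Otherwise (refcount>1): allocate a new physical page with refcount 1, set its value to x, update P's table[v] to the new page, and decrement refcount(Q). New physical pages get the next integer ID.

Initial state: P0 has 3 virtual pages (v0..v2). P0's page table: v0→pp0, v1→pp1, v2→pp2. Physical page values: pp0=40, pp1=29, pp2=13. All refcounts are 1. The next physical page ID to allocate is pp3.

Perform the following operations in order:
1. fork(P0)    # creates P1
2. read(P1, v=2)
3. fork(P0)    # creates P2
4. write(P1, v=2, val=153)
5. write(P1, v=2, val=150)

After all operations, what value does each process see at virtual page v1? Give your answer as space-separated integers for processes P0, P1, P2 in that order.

Op 1: fork(P0) -> P1. 3 ppages; refcounts: pp0:2 pp1:2 pp2:2
Op 2: read(P1, v2) -> 13. No state change.
Op 3: fork(P0) -> P2. 3 ppages; refcounts: pp0:3 pp1:3 pp2:3
Op 4: write(P1, v2, 153). refcount(pp2)=3>1 -> COPY to pp3. 4 ppages; refcounts: pp0:3 pp1:3 pp2:2 pp3:1
Op 5: write(P1, v2, 150). refcount(pp3)=1 -> write in place. 4 ppages; refcounts: pp0:3 pp1:3 pp2:2 pp3:1
P0: v1 -> pp1 = 29
P1: v1 -> pp1 = 29
P2: v1 -> pp1 = 29

Answer: 29 29 29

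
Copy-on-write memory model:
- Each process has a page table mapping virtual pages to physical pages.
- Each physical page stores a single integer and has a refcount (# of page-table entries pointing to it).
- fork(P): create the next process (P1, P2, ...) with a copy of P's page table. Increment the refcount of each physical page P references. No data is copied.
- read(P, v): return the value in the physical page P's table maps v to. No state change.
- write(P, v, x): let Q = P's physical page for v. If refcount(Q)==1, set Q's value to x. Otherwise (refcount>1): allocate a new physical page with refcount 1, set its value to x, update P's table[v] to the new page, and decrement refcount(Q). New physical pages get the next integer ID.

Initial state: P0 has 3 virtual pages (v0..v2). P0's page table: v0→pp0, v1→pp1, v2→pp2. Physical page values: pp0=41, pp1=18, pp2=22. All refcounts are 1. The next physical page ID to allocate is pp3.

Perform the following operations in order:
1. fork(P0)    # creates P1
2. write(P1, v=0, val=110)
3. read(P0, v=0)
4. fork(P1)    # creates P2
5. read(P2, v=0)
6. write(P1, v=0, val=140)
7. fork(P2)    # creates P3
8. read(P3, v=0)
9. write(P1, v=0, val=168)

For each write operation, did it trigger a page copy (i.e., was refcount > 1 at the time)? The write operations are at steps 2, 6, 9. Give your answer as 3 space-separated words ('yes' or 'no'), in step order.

Op 1: fork(P0) -> P1. 3 ppages; refcounts: pp0:2 pp1:2 pp2:2
Op 2: write(P1, v0, 110). refcount(pp0)=2>1 -> COPY to pp3. 4 ppages; refcounts: pp0:1 pp1:2 pp2:2 pp3:1
Op 3: read(P0, v0) -> 41. No state change.
Op 4: fork(P1) -> P2. 4 ppages; refcounts: pp0:1 pp1:3 pp2:3 pp3:2
Op 5: read(P2, v0) -> 110. No state change.
Op 6: write(P1, v0, 140). refcount(pp3)=2>1 -> COPY to pp4. 5 ppages; refcounts: pp0:1 pp1:3 pp2:3 pp3:1 pp4:1
Op 7: fork(P2) -> P3. 5 ppages; refcounts: pp0:1 pp1:4 pp2:4 pp3:2 pp4:1
Op 8: read(P3, v0) -> 110. No state change.
Op 9: write(P1, v0, 168). refcount(pp4)=1 -> write in place. 5 ppages; refcounts: pp0:1 pp1:4 pp2:4 pp3:2 pp4:1

yes yes no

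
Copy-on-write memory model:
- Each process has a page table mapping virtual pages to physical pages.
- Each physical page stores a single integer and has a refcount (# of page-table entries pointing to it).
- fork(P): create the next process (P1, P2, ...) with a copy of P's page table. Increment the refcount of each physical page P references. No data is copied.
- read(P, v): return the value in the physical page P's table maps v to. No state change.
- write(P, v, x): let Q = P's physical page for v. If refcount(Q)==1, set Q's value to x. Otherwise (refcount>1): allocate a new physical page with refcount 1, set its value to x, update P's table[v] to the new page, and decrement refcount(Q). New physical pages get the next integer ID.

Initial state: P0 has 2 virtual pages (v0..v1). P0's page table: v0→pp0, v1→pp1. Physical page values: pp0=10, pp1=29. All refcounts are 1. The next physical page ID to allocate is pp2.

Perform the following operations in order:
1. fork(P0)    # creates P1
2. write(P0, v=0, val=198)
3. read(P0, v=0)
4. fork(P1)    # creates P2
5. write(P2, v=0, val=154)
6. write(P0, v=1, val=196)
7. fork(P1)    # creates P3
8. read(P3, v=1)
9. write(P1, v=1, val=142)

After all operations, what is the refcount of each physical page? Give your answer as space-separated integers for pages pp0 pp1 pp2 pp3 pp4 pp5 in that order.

Answer: 2 2 1 1 1 1

Derivation:
Op 1: fork(P0) -> P1. 2 ppages; refcounts: pp0:2 pp1:2
Op 2: write(P0, v0, 198). refcount(pp0)=2>1 -> COPY to pp2. 3 ppages; refcounts: pp0:1 pp1:2 pp2:1
Op 3: read(P0, v0) -> 198. No state change.
Op 4: fork(P1) -> P2. 3 ppages; refcounts: pp0:2 pp1:3 pp2:1
Op 5: write(P2, v0, 154). refcount(pp0)=2>1 -> COPY to pp3. 4 ppages; refcounts: pp0:1 pp1:3 pp2:1 pp3:1
Op 6: write(P0, v1, 196). refcount(pp1)=3>1 -> COPY to pp4. 5 ppages; refcounts: pp0:1 pp1:2 pp2:1 pp3:1 pp4:1
Op 7: fork(P1) -> P3. 5 ppages; refcounts: pp0:2 pp1:3 pp2:1 pp3:1 pp4:1
Op 8: read(P3, v1) -> 29. No state change.
Op 9: write(P1, v1, 142). refcount(pp1)=3>1 -> COPY to pp5. 6 ppages; refcounts: pp0:2 pp1:2 pp2:1 pp3:1 pp4:1 pp5:1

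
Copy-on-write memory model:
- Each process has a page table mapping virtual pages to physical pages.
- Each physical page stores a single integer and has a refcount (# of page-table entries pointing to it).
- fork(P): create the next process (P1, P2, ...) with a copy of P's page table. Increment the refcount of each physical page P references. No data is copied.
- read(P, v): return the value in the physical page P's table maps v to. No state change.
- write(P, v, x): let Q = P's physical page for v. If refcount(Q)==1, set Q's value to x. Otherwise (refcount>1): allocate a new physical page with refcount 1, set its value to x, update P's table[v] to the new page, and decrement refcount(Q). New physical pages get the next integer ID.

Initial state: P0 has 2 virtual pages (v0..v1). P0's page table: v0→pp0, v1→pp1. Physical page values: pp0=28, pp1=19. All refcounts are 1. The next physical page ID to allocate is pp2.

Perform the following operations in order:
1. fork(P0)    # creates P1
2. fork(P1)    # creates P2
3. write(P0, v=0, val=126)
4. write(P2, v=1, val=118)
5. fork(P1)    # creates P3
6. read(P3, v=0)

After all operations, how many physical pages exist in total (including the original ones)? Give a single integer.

Answer: 4

Derivation:
Op 1: fork(P0) -> P1. 2 ppages; refcounts: pp0:2 pp1:2
Op 2: fork(P1) -> P2. 2 ppages; refcounts: pp0:3 pp1:3
Op 3: write(P0, v0, 126). refcount(pp0)=3>1 -> COPY to pp2. 3 ppages; refcounts: pp0:2 pp1:3 pp2:1
Op 4: write(P2, v1, 118). refcount(pp1)=3>1 -> COPY to pp3. 4 ppages; refcounts: pp0:2 pp1:2 pp2:1 pp3:1
Op 5: fork(P1) -> P3. 4 ppages; refcounts: pp0:3 pp1:3 pp2:1 pp3:1
Op 6: read(P3, v0) -> 28. No state change.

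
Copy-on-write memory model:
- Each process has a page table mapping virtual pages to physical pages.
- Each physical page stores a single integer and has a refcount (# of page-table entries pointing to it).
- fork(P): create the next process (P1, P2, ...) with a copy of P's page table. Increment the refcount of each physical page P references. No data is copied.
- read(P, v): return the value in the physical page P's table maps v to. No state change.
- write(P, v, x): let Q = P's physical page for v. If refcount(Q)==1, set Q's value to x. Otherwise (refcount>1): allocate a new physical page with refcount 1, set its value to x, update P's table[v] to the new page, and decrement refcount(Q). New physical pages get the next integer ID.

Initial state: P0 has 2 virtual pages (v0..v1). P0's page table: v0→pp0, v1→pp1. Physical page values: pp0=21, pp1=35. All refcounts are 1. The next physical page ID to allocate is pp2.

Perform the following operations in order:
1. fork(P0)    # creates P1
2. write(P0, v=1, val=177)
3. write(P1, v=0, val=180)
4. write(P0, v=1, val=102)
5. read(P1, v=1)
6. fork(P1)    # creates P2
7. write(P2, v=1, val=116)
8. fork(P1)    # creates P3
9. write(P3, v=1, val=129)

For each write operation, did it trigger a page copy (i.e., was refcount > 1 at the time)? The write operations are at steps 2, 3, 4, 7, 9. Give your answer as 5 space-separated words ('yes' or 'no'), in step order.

Op 1: fork(P0) -> P1. 2 ppages; refcounts: pp0:2 pp1:2
Op 2: write(P0, v1, 177). refcount(pp1)=2>1 -> COPY to pp2. 3 ppages; refcounts: pp0:2 pp1:1 pp2:1
Op 3: write(P1, v0, 180). refcount(pp0)=2>1 -> COPY to pp3. 4 ppages; refcounts: pp0:1 pp1:1 pp2:1 pp3:1
Op 4: write(P0, v1, 102). refcount(pp2)=1 -> write in place. 4 ppages; refcounts: pp0:1 pp1:1 pp2:1 pp3:1
Op 5: read(P1, v1) -> 35. No state change.
Op 6: fork(P1) -> P2. 4 ppages; refcounts: pp0:1 pp1:2 pp2:1 pp3:2
Op 7: write(P2, v1, 116). refcount(pp1)=2>1 -> COPY to pp4. 5 ppages; refcounts: pp0:1 pp1:1 pp2:1 pp3:2 pp4:1
Op 8: fork(P1) -> P3. 5 ppages; refcounts: pp0:1 pp1:2 pp2:1 pp3:3 pp4:1
Op 9: write(P3, v1, 129). refcount(pp1)=2>1 -> COPY to pp5. 6 ppages; refcounts: pp0:1 pp1:1 pp2:1 pp3:3 pp4:1 pp5:1

yes yes no yes yes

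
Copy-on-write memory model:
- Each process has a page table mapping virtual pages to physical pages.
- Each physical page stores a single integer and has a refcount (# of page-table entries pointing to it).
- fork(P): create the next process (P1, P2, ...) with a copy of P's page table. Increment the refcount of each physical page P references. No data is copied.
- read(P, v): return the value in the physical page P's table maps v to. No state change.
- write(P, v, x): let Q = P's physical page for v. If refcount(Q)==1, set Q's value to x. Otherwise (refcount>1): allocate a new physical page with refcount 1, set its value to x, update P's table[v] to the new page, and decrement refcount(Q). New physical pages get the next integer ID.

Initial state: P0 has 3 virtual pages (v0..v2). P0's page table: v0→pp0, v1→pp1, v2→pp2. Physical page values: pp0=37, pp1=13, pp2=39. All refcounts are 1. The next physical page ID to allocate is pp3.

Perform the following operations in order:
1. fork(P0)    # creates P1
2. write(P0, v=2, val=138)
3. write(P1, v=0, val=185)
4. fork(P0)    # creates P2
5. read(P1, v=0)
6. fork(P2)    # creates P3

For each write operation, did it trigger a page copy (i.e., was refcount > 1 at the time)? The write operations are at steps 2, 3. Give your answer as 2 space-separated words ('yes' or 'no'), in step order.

Op 1: fork(P0) -> P1. 3 ppages; refcounts: pp0:2 pp1:2 pp2:2
Op 2: write(P0, v2, 138). refcount(pp2)=2>1 -> COPY to pp3. 4 ppages; refcounts: pp0:2 pp1:2 pp2:1 pp3:1
Op 3: write(P1, v0, 185). refcount(pp0)=2>1 -> COPY to pp4. 5 ppages; refcounts: pp0:1 pp1:2 pp2:1 pp3:1 pp4:1
Op 4: fork(P0) -> P2. 5 ppages; refcounts: pp0:2 pp1:3 pp2:1 pp3:2 pp4:1
Op 5: read(P1, v0) -> 185. No state change.
Op 6: fork(P2) -> P3. 5 ppages; refcounts: pp0:3 pp1:4 pp2:1 pp3:3 pp4:1

yes yes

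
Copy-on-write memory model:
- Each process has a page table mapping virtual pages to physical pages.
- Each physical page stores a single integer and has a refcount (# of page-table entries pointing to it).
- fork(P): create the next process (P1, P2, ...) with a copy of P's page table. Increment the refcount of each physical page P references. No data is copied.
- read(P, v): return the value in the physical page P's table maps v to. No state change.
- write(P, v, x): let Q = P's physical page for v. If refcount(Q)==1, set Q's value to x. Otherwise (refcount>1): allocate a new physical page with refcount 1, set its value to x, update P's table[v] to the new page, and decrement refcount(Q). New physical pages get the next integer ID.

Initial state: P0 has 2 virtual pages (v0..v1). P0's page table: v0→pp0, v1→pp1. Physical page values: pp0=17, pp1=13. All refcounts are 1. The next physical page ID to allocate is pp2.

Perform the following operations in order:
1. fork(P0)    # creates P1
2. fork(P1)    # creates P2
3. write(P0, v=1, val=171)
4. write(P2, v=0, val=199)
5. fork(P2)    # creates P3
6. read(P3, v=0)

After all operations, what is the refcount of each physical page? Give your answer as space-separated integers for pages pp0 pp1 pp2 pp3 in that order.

Op 1: fork(P0) -> P1. 2 ppages; refcounts: pp0:2 pp1:2
Op 2: fork(P1) -> P2. 2 ppages; refcounts: pp0:3 pp1:3
Op 3: write(P0, v1, 171). refcount(pp1)=3>1 -> COPY to pp2. 3 ppages; refcounts: pp0:3 pp1:2 pp2:1
Op 4: write(P2, v0, 199). refcount(pp0)=3>1 -> COPY to pp3. 4 ppages; refcounts: pp0:2 pp1:2 pp2:1 pp3:1
Op 5: fork(P2) -> P3. 4 ppages; refcounts: pp0:2 pp1:3 pp2:1 pp3:2
Op 6: read(P3, v0) -> 199. No state change.

Answer: 2 3 1 2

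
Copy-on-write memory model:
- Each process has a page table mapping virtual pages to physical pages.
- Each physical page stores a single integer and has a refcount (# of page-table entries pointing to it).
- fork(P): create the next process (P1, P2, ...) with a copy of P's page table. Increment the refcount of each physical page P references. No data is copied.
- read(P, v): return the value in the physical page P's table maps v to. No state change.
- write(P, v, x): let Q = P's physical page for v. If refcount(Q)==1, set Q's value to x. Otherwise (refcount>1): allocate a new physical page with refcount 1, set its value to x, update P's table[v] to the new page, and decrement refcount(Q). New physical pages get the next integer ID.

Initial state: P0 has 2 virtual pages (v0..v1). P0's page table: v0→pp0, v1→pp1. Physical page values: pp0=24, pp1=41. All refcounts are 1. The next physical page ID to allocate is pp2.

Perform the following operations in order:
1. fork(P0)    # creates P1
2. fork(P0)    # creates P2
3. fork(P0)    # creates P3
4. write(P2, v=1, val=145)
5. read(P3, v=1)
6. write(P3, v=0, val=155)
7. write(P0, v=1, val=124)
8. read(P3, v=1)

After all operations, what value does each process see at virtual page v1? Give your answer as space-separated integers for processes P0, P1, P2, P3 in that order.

Answer: 124 41 145 41

Derivation:
Op 1: fork(P0) -> P1. 2 ppages; refcounts: pp0:2 pp1:2
Op 2: fork(P0) -> P2. 2 ppages; refcounts: pp0:3 pp1:3
Op 3: fork(P0) -> P3. 2 ppages; refcounts: pp0:4 pp1:4
Op 4: write(P2, v1, 145). refcount(pp1)=4>1 -> COPY to pp2. 3 ppages; refcounts: pp0:4 pp1:3 pp2:1
Op 5: read(P3, v1) -> 41. No state change.
Op 6: write(P3, v0, 155). refcount(pp0)=4>1 -> COPY to pp3. 4 ppages; refcounts: pp0:3 pp1:3 pp2:1 pp3:1
Op 7: write(P0, v1, 124). refcount(pp1)=3>1 -> COPY to pp4. 5 ppages; refcounts: pp0:3 pp1:2 pp2:1 pp3:1 pp4:1
Op 8: read(P3, v1) -> 41. No state change.
P0: v1 -> pp4 = 124
P1: v1 -> pp1 = 41
P2: v1 -> pp2 = 145
P3: v1 -> pp1 = 41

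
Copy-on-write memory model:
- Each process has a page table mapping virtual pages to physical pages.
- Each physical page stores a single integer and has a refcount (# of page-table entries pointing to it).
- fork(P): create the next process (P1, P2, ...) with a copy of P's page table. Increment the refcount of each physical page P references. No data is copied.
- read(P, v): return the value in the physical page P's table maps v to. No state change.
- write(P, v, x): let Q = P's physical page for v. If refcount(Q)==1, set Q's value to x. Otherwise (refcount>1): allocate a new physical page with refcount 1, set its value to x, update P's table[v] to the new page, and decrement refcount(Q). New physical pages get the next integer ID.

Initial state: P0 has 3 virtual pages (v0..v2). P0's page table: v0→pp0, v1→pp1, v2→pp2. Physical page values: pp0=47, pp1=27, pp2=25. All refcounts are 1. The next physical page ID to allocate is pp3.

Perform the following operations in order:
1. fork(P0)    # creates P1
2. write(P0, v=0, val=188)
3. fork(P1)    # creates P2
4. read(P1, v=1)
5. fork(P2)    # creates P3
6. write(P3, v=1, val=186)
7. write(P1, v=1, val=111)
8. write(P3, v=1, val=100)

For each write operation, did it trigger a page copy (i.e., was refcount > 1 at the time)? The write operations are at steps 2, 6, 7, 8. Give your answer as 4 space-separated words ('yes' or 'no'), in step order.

Op 1: fork(P0) -> P1. 3 ppages; refcounts: pp0:2 pp1:2 pp2:2
Op 2: write(P0, v0, 188). refcount(pp0)=2>1 -> COPY to pp3. 4 ppages; refcounts: pp0:1 pp1:2 pp2:2 pp3:1
Op 3: fork(P1) -> P2. 4 ppages; refcounts: pp0:2 pp1:3 pp2:3 pp3:1
Op 4: read(P1, v1) -> 27. No state change.
Op 5: fork(P2) -> P3. 4 ppages; refcounts: pp0:3 pp1:4 pp2:4 pp3:1
Op 6: write(P3, v1, 186). refcount(pp1)=4>1 -> COPY to pp4. 5 ppages; refcounts: pp0:3 pp1:3 pp2:4 pp3:1 pp4:1
Op 7: write(P1, v1, 111). refcount(pp1)=3>1 -> COPY to pp5. 6 ppages; refcounts: pp0:3 pp1:2 pp2:4 pp3:1 pp4:1 pp5:1
Op 8: write(P3, v1, 100). refcount(pp4)=1 -> write in place. 6 ppages; refcounts: pp0:3 pp1:2 pp2:4 pp3:1 pp4:1 pp5:1

yes yes yes no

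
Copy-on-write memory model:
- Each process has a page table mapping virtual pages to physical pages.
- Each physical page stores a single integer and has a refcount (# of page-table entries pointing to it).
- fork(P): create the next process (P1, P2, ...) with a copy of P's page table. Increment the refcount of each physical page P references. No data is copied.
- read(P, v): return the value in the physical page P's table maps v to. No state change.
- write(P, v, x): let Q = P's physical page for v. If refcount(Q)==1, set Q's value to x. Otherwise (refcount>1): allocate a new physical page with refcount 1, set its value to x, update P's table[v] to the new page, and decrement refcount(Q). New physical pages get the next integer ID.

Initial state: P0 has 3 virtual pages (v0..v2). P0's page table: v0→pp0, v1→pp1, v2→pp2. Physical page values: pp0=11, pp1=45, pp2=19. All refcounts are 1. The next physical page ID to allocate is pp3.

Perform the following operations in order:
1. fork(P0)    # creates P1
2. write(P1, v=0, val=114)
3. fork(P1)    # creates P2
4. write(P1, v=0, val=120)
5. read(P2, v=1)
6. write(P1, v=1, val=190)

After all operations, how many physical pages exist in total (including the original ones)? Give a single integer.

Op 1: fork(P0) -> P1. 3 ppages; refcounts: pp0:2 pp1:2 pp2:2
Op 2: write(P1, v0, 114). refcount(pp0)=2>1 -> COPY to pp3. 4 ppages; refcounts: pp0:1 pp1:2 pp2:2 pp3:1
Op 3: fork(P1) -> P2. 4 ppages; refcounts: pp0:1 pp1:3 pp2:3 pp3:2
Op 4: write(P1, v0, 120). refcount(pp3)=2>1 -> COPY to pp4. 5 ppages; refcounts: pp0:1 pp1:3 pp2:3 pp3:1 pp4:1
Op 5: read(P2, v1) -> 45. No state change.
Op 6: write(P1, v1, 190). refcount(pp1)=3>1 -> COPY to pp5. 6 ppages; refcounts: pp0:1 pp1:2 pp2:3 pp3:1 pp4:1 pp5:1

Answer: 6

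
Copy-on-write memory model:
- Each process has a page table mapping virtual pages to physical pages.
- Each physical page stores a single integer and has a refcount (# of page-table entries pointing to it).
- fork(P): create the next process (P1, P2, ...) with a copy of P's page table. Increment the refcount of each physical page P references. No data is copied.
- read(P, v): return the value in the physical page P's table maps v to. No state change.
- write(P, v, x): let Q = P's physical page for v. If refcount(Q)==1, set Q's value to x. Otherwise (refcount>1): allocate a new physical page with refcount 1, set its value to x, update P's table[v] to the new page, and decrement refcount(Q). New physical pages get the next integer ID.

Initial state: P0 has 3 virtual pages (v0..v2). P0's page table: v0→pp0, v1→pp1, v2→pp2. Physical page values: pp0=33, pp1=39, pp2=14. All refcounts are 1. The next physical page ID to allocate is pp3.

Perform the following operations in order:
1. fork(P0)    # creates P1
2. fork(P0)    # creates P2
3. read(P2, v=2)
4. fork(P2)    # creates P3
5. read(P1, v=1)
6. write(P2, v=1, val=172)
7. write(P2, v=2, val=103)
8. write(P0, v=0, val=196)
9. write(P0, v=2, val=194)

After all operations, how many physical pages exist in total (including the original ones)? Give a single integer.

Answer: 7

Derivation:
Op 1: fork(P0) -> P1. 3 ppages; refcounts: pp0:2 pp1:2 pp2:2
Op 2: fork(P0) -> P2. 3 ppages; refcounts: pp0:3 pp1:3 pp2:3
Op 3: read(P2, v2) -> 14. No state change.
Op 4: fork(P2) -> P3. 3 ppages; refcounts: pp0:4 pp1:4 pp2:4
Op 5: read(P1, v1) -> 39. No state change.
Op 6: write(P2, v1, 172). refcount(pp1)=4>1 -> COPY to pp3. 4 ppages; refcounts: pp0:4 pp1:3 pp2:4 pp3:1
Op 7: write(P2, v2, 103). refcount(pp2)=4>1 -> COPY to pp4. 5 ppages; refcounts: pp0:4 pp1:3 pp2:3 pp3:1 pp4:1
Op 8: write(P0, v0, 196). refcount(pp0)=4>1 -> COPY to pp5. 6 ppages; refcounts: pp0:3 pp1:3 pp2:3 pp3:1 pp4:1 pp5:1
Op 9: write(P0, v2, 194). refcount(pp2)=3>1 -> COPY to pp6. 7 ppages; refcounts: pp0:3 pp1:3 pp2:2 pp3:1 pp4:1 pp5:1 pp6:1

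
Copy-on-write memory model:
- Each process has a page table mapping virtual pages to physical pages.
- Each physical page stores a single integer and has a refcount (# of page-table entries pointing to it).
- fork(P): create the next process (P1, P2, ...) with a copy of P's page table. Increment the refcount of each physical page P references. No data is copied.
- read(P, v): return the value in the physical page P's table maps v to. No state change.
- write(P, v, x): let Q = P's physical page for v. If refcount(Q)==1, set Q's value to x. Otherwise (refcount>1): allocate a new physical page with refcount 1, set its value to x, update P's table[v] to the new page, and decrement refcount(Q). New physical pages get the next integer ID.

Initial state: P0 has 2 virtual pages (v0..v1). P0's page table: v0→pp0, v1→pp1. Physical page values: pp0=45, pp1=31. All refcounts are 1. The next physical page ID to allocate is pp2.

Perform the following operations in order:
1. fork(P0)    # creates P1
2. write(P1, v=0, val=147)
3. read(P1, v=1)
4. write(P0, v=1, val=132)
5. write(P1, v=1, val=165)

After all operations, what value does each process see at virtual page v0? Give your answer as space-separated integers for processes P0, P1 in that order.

Op 1: fork(P0) -> P1. 2 ppages; refcounts: pp0:2 pp1:2
Op 2: write(P1, v0, 147). refcount(pp0)=2>1 -> COPY to pp2. 3 ppages; refcounts: pp0:1 pp1:2 pp2:1
Op 3: read(P1, v1) -> 31. No state change.
Op 4: write(P0, v1, 132). refcount(pp1)=2>1 -> COPY to pp3. 4 ppages; refcounts: pp0:1 pp1:1 pp2:1 pp3:1
Op 5: write(P1, v1, 165). refcount(pp1)=1 -> write in place. 4 ppages; refcounts: pp0:1 pp1:1 pp2:1 pp3:1
P0: v0 -> pp0 = 45
P1: v0 -> pp2 = 147

Answer: 45 147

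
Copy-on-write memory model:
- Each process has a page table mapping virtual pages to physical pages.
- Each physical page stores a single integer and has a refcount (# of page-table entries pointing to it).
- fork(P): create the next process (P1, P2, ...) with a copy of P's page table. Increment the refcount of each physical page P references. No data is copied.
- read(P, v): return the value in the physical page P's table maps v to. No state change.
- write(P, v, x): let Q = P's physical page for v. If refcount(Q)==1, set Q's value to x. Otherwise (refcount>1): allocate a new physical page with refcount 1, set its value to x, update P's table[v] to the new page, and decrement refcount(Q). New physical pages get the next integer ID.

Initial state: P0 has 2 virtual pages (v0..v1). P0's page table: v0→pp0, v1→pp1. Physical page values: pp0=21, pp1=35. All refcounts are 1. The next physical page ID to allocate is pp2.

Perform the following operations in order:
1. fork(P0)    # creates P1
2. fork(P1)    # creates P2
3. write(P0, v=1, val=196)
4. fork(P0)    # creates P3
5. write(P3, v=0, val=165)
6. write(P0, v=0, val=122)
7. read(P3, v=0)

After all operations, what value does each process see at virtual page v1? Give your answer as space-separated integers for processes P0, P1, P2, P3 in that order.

Op 1: fork(P0) -> P1. 2 ppages; refcounts: pp0:2 pp1:2
Op 2: fork(P1) -> P2. 2 ppages; refcounts: pp0:3 pp1:3
Op 3: write(P0, v1, 196). refcount(pp1)=3>1 -> COPY to pp2. 3 ppages; refcounts: pp0:3 pp1:2 pp2:1
Op 4: fork(P0) -> P3. 3 ppages; refcounts: pp0:4 pp1:2 pp2:2
Op 5: write(P3, v0, 165). refcount(pp0)=4>1 -> COPY to pp3. 4 ppages; refcounts: pp0:3 pp1:2 pp2:2 pp3:1
Op 6: write(P0, v0, 122). refcount(pp0)=3>1 -> COPY to pp4. 5 ppages; refcounts: pp0:2 pp1:2 pp2:2 pp3:1 pp4:1
Op 7: read(P3, v0) -> 165. No state change.
P0: v1 -> pp2 = 196
P1: v1 -> pp1 = 35
P2: v1 -> pp1 = 35
P3: v1 -> pp2 = 196

Answer: 196 35 35 196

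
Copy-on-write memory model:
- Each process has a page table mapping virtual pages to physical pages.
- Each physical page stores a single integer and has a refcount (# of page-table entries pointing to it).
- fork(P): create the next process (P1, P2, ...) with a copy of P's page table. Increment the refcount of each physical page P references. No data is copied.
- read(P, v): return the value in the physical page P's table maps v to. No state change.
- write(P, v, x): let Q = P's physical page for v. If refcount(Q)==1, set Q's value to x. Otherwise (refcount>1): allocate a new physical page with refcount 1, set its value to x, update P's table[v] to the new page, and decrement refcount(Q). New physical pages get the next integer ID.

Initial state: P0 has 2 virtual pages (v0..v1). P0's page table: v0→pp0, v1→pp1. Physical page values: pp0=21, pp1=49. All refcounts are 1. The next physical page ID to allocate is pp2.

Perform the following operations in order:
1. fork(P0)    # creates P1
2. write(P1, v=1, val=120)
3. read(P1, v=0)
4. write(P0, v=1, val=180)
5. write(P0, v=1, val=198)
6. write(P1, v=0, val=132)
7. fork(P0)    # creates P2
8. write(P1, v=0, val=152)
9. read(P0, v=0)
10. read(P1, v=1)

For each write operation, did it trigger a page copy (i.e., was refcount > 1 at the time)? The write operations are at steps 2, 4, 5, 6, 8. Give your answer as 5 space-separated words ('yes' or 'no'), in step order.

Op 1: fork(P0) -> P1. 2 ppages; refcounts: pp0:2 pp1:2
Op 2: write(P1, v1, 120). refcount(pp1)=2>1 -> COPY to pp2. 3 ppages; refcounts: pp0:2 pp1:1 pp2:1
Op 3: read(P1, v0) -> 21. No state change.
Op 4: write(P0, v1, 180). refcount(pp1)=1 -> write in place. 3 ppages; refcounts: pp0:2 pp1:1 pp2:1
Op 5: write(P0, v1, 198). refcount(pp1)=1 -> write in place. 3 ppages; refcounts: pp0:2 pp1:1 pp2:1
Op 6: write(P1, v0, 132). refcount(pp0)=2>1 -> COPY to pp3. 4 ppages; refcounts: pp0:1 pp1:1 pp2:1 pp3:1
Op 7: fork(P0) -> P2. 4 ppages; refcounts: pp0:2 pp1:2 pp2:1 pp3:1
Op 8: write(P1, v0, 152). refcount(pp3)=1 -> write in place. 4 ppages; refcounts: pp0:2 pp1:2 pp2:1 pp3:1
Op 9: read(P0, v0) -> 21. No state change.
Op 10: read(P1, v1) -> 120. No state change.

yes no no yes no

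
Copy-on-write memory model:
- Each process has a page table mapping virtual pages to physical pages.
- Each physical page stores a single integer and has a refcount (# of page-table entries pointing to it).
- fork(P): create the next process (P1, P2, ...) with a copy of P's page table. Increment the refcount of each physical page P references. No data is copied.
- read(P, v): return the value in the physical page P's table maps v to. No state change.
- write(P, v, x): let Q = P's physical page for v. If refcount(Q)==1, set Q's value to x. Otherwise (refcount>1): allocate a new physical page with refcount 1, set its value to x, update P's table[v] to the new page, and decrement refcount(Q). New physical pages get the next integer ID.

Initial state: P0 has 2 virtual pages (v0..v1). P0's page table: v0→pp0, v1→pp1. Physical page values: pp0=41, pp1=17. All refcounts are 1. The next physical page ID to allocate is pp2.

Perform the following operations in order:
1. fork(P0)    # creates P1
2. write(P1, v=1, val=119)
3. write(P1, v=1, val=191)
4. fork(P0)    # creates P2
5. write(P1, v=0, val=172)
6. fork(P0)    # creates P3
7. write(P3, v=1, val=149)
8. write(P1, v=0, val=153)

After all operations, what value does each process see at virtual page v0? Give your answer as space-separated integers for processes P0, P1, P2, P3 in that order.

Answer: 41 153 41 41

Derivation:
Op 1: fork(P0) -> P1. 2 ppages; refcounts: pp0:2 pp1:2
Op 2: write(P1, v1, 119). refcount(pp1)=2>1 -> COPY to pp2. 3 ppages; refcounts: pp0:2 pp1:1 pp2:1
Op 3: write(P1, v1, 191). refcount(pp2)=1 -> write in place. 3 ppages; refcounts: pp0:2 pp1:1 pp2:1
Op 4: fork(P0) -> P2. 3 ppages; refcounts: pp0:3 pp1:2 pp2:1
Op 5: write(P1, v0, 172). refcount(pp0)=3>1 -> COPY to pp3. 4 ppages; refcounts: pp0:2 pp1:2 pp2:1 pp3:1
Op 6: fork(P0) -> P3. 4 ppages; refcounts: pp0:3 pp1:3 pp2:1 pp3:1
Op 7: write(P3, v1, 149). refcount(pp1)=3>1 -> COPY to pp4. 5 ppages; refcounts: pp0:3 pp1:2 pp2:1 pp3:1 pp4:1
Op 8: write(P1, v0, 153). refcount(pp3)=1 -> write in place. 5 ppages; refcounts: pp0:3 pp1:2 pp2:1 pp3:1 pp4:1
P0: v0 -> pp0 = 41
P1: v0 -> pp3 = 153
P2: v0 -> pp0 = 41
P3: v0 -> pp0 = 41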